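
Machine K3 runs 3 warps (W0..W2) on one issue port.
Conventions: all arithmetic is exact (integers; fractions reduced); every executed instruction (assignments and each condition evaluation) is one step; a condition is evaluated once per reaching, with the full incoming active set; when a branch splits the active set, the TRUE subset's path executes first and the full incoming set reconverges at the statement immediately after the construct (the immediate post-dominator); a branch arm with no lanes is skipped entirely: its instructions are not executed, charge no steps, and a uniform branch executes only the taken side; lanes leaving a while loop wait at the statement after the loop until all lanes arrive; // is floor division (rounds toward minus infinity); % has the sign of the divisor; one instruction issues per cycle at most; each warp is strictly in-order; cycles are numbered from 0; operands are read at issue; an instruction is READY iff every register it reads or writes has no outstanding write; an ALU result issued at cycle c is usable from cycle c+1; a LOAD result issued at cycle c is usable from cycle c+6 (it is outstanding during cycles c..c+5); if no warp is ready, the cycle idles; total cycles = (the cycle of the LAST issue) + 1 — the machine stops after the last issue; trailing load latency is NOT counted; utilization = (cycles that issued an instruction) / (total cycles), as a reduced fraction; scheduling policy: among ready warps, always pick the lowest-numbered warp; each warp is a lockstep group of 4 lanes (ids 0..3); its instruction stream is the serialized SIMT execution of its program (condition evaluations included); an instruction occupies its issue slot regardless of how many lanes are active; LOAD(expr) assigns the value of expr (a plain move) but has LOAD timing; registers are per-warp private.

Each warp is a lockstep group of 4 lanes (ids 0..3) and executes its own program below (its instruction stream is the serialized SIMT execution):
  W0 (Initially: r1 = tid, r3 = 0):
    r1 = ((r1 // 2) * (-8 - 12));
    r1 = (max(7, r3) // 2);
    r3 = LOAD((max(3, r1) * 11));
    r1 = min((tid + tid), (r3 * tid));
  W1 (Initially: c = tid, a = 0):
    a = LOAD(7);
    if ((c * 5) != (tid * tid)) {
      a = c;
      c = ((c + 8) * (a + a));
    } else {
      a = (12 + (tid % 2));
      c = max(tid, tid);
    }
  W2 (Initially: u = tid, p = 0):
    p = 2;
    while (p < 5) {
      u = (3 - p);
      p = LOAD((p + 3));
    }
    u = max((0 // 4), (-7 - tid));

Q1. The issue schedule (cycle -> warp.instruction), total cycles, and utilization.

cycle 0: W0.I0
cycle 1: W0.I1
cycle 2: W0.I2
cycle 3: W1.I0
cycle 4: W1.I1
cycle 5: W2.I0
cycle 6: W2.I1
cycle 7: W2.I2
cycle 8: W0.I3
cycle 9: W1.I2
cycle 10: W1.I3
cycle 11: W1.I4
cycle 12: W1.I5
cycle 13: W2.I3
cycle 14: idle
cycle 15: idle
cycle 16: idle
cycle 17: idle
cycle 18: idle
cycle 19: W2.I4
cycle 20: W2.I5

Answer: 21 cycles, utilization 16/21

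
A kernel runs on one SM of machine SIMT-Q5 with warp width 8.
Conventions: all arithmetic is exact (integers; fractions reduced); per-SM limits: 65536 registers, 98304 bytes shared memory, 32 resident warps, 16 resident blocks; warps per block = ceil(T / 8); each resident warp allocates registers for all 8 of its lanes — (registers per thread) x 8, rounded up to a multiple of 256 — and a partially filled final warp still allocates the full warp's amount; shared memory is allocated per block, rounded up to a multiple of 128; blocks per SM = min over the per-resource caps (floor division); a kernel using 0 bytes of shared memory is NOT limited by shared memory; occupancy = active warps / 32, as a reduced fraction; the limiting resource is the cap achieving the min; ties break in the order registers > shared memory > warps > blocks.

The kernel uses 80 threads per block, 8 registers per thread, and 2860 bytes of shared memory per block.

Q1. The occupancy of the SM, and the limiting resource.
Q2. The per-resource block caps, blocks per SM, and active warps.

Answer: occupancy 15/16, limited by warps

registers: 25 blocks
shared memory: 33 blocks
warps: 3 blocks
blocks: 16 blocks

Answer: 3 blocks, 30 active warps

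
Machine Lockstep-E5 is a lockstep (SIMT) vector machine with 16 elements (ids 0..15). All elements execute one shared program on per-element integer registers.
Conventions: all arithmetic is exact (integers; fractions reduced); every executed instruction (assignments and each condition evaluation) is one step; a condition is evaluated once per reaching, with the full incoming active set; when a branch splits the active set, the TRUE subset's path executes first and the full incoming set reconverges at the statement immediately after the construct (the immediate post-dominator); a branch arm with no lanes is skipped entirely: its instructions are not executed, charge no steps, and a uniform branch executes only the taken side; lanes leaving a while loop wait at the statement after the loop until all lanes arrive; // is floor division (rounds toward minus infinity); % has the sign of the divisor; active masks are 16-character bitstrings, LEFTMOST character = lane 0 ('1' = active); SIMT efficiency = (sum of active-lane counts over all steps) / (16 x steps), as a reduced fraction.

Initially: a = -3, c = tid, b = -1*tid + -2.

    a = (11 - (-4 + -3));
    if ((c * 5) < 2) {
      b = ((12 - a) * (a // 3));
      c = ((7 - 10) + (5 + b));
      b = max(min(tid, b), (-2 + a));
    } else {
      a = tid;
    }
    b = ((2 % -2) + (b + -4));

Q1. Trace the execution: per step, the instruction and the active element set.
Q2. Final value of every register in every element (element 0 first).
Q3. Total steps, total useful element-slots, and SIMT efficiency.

step 0: a <- (11 - (-4 + -3))        1111111111111111
step 1: eval ((c * 5) < 2)           1111111111111111
step 2: b <- ((12 - a) * (a // 3))   1000000000000000
step 3: c <- ((7 - 10) + (5 + b))    1000000000000000
step 4: b <- max(min(tid, b), (-2 + a)) 1000000000000000
step 5: a <- tid                     0111111111111111
step 6: b <- ((2 % -2) + (b + -4))   1111111111111111

Answer: 7 steps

a: 18,1,2,3,4,5,6,7,8,9,10,11,12,13,14,15
c: -34,1,2,3,4,5,6,7,8,9,10,11,12,13,14,15
b: 12,-7,-8,-9,-10,-11,-12,-13,-14,-15,-16,-17,-18,-19,-20,-21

steps = 7; useful = 66; efficiency = 66/112 = 33/56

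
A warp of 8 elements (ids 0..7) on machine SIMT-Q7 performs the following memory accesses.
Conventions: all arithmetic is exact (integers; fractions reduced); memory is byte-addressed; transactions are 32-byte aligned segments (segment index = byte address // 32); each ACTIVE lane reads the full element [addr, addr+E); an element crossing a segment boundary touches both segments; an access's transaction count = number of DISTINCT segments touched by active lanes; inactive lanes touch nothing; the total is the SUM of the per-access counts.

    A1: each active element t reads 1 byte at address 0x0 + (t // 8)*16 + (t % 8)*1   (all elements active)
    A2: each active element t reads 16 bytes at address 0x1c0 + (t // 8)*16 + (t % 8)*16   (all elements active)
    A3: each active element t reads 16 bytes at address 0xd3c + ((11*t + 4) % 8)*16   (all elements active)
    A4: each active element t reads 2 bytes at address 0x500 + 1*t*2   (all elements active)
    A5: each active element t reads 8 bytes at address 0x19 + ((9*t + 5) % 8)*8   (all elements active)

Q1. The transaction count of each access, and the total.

A1: 1 transaction
A2: 4 transactions
A3: 5 transactions
A4: 1 transaction
A5: 3 transactions

Answer: 1,4,5,1,3; total 14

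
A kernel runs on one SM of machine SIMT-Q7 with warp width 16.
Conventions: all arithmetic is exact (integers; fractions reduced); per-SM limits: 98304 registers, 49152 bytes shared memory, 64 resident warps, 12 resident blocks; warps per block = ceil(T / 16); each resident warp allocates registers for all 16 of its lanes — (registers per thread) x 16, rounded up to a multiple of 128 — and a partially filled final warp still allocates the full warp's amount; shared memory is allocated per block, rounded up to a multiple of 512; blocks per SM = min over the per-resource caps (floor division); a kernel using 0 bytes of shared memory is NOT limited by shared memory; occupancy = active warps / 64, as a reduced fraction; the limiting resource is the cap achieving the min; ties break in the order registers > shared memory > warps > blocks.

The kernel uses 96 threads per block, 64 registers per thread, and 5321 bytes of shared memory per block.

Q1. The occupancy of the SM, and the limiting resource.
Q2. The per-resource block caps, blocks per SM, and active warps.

Answer: occupancy 3/4, limited by shared memory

registers: 16 blocks
shared memory: 8 blocks
warps: 10 blocks
blocks: 12 blocks

Answer: 8 blocks, 48 active warps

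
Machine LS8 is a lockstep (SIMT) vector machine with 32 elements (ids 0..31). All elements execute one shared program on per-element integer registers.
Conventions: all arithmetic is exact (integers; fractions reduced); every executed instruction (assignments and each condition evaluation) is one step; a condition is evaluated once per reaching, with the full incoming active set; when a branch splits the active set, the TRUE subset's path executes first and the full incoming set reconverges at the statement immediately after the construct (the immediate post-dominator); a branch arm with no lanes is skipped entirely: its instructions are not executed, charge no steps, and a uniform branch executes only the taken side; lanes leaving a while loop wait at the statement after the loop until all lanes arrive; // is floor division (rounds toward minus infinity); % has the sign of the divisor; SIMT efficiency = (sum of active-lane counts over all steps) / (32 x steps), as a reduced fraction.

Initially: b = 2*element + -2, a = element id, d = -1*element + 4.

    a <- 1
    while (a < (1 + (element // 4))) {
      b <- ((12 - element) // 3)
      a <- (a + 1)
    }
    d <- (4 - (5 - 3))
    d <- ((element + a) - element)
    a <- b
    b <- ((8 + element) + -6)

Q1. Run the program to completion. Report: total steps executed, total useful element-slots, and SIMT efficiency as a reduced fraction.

Answer: 27 steps, 528 useful, 11/18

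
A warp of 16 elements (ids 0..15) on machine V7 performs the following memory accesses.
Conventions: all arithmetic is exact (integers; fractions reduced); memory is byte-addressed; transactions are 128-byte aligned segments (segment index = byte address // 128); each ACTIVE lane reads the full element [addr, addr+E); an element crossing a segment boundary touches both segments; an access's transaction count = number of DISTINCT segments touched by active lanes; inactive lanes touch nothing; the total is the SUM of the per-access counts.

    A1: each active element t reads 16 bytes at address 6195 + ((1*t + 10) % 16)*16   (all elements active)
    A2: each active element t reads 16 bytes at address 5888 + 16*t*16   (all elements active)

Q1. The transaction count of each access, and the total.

A1: 3 transactions
A2: 16 transactions

Answer: 3,16; total 19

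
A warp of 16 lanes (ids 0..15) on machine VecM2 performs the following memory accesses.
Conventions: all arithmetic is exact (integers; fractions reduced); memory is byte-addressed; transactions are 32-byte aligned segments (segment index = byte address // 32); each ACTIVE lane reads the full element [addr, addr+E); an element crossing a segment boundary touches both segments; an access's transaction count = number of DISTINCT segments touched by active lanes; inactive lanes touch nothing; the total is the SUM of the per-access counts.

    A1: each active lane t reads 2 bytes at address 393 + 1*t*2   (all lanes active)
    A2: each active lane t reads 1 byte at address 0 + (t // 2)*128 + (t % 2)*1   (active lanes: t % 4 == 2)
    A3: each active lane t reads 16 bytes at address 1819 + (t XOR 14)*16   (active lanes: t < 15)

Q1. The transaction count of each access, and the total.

A1: 2 transactions
A2: 4 transactions
A3: 9 transactions

Answer: 2,4,9; total 15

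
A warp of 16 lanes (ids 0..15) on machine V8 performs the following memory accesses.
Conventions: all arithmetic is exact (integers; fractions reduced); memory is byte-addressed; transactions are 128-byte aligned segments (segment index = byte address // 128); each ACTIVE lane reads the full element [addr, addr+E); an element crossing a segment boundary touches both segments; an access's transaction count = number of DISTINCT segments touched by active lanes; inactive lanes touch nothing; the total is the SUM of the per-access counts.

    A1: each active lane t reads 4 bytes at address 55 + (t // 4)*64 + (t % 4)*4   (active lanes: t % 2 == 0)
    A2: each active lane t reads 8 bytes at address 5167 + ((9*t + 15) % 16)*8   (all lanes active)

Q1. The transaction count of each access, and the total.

A1: 3 transactions
A2: 2 transactions

Answer: 3,2; total 5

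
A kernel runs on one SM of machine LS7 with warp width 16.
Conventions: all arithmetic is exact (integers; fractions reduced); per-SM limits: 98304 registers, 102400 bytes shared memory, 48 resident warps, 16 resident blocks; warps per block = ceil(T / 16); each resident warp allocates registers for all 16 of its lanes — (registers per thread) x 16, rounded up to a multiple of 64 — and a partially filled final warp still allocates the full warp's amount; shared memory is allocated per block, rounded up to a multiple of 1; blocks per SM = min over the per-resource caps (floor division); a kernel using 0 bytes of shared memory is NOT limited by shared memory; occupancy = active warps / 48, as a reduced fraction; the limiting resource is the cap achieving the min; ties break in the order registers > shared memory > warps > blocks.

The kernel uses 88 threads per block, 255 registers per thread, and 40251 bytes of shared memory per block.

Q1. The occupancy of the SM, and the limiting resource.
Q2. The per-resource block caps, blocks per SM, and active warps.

Answer: occupancy 1/4, limited by shared memory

registers: 4 blocks
shared memory: 2 blocks
warps: 8 blocks
blocks: 16 blocks

Answer: 2 blocks, 12 active warps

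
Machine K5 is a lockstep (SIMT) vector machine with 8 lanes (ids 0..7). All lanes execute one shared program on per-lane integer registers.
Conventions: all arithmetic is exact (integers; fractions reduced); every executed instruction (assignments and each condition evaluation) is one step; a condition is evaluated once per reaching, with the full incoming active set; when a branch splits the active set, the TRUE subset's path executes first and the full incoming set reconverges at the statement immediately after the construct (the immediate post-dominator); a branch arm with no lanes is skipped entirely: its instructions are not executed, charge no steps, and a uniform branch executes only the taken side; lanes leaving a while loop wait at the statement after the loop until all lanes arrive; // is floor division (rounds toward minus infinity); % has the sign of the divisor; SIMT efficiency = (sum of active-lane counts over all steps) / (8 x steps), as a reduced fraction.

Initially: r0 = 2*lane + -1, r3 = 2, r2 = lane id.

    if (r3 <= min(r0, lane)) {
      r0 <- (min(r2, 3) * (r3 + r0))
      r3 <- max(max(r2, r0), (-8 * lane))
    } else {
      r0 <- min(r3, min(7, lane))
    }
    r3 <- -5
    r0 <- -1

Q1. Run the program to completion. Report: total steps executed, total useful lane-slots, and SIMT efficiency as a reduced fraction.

Answer: 6 steps, 38 useful, 19/24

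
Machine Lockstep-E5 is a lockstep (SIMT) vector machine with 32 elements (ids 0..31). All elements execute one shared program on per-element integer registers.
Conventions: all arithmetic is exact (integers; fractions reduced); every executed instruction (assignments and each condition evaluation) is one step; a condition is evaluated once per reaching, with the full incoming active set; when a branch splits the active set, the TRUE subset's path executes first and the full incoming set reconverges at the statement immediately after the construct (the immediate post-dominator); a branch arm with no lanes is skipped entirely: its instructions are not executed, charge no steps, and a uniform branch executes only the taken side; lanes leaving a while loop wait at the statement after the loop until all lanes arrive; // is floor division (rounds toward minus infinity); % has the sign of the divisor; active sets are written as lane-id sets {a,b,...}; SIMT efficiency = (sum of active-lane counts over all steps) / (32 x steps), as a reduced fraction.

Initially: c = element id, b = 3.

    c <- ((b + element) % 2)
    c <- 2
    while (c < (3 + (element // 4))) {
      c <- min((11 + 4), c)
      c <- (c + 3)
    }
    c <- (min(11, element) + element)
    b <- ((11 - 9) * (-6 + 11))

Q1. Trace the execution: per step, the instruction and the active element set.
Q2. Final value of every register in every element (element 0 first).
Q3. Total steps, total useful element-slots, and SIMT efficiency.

step 0: c <- ((b + element) % 2)     {0,1,2,3,4,5,6,7,8,9,10,11,12,13,14,15,16,17,18,19,20,21,22,23,24,25,26,27,28,29,30,31}
step 1: c <- 2                       {0,1,2,3,4,5,6,7,8,9,10,11,12,13,14,15,16,17,18,19,20,21,22,23,24,25,26,27,28,29,30,31}
step 2: eval (c < (3 + (element // 4))) {0,1,2,3,4,5,6,7,8,9,10,11,12,13,14,15,16,17,18,19,20,21,22,23,24,25,26,27,28,29,30,31}
step 3: c <- min((11 + 4), c)        {0,1,2,3,4,5,6,7,8,9,10,11,12,13,14,15,16,17,18,19,20,21,22,23,24,25,26,27,28,29,30,31}
step 4: c <- (c + 3)                 {0,1,2,3,4,5,6,7,8,9,10,11,12,13,14,15,16,17,18,19,20,21,22,23,24,25,26,27,28,29,30,31}
step 5: eval (c < (3 + (element // 4))) {0,1,2,3,4,5,6,7,8,9,10,11,12,13,14,15,16,17,18,19,20,21,22,23,24,25,26,27,28,29,30,31}
step 6: c <- min((11 + 4), c)        {12,13,14,15,16,17,18,19,20,21,22,23,24,25,26,27,28,29,30,31}
step 7: c <- (c + 3)                 {12,13,14,15,16,17,18,19,20,21,22,23,24,25,26,27,28,29,30,31}
step 8: eval (c < (3 + (element // 4))) {12,13,14,15,16,17,18,19,20,21,22,23,24,25,26,27,28,29,30,31}
step 9: c <- min((11 + 4), c)        {24,25,26,27,28,29,30,31}
step 10: c <- (c + 3)                 {24,25,26,27,28,29,30,31}
step 11: eval (c < (3 + (element // 4))) {24,25,26,27,28,29,30,31}
step 12: c <- (min(11, element) + element) {0,1,2,3,4,5,6,7,8,9,10,11,12,13,14,15,16,17,18,19,20,21,22,23,24,25,26,27,28,29,30,31}
step 13: b <- ((11 - 9) * (-6 + 11))  {0,1,2,3,4,5,6,7,8,9,10,11,12,13,14,15,16,17,18,19,20,21,22,23,24,25,26,27,28,29,30,31}

Answer: 14 steps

c: 0,2,4,6,8,10,12,14,16,18,20,22,23,24,25,26,27,28,29,30,31,32,33,34,35,36,37,38,39,40,41,42
b: 10,10,10,10,10,10,10,10,10,10,10,10,10,10,10,10,10,10,10,10,10,10,10,10,10,10,10,10,10,10,10,10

steps = 14; useful = 340; efficiency = 340/448 = 85/112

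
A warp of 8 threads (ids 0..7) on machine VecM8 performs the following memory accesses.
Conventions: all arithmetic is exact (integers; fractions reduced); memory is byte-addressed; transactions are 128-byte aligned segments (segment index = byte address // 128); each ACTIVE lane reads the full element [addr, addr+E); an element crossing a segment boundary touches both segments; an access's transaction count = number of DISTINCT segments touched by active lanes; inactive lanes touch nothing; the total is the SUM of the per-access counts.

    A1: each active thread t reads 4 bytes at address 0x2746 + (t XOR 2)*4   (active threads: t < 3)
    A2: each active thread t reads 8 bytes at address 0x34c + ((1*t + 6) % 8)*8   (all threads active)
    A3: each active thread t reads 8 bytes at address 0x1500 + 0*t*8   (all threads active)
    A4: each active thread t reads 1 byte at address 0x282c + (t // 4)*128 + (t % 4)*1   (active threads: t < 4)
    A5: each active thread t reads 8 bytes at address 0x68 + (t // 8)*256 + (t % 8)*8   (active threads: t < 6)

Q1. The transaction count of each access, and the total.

A1: 1 transaction
A2: 2 transactions
A3: 1 transaction
A4: 1 transaction
A5: 2 transactions

Answer: 1,2,1,1,2; total 7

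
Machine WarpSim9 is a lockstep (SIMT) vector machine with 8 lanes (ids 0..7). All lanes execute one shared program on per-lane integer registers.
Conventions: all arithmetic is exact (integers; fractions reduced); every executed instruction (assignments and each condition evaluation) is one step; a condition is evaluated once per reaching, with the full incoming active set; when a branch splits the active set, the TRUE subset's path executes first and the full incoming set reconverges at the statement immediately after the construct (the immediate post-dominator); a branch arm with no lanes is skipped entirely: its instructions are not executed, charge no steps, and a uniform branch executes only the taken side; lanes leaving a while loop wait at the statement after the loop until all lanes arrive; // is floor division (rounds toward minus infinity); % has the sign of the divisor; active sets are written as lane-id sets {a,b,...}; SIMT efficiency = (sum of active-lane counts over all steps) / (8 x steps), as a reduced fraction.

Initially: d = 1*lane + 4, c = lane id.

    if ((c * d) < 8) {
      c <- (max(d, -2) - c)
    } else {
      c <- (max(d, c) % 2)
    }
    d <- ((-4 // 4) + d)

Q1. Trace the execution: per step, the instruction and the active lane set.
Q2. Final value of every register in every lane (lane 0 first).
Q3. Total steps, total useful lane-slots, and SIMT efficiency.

step 0: eval ((c * d) < 8)           {0,1,2,3,4,5,6,7}
step 1: c <- (max(d, -2) - c)        {0,1}
step 2: c <- (max(d, c) % 2)         {2,3,4,5,6,7}
step 3: d <- ((-4 // 4) + d)         {0,1,2,3,4,5,6,7}

Answer: 4 steps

d: 3,4,5,6,7,8,9,10
c: 4,4,0,1,0,1,0,1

steps = 4; useful = 24; efficiency = 24/32 = 3/4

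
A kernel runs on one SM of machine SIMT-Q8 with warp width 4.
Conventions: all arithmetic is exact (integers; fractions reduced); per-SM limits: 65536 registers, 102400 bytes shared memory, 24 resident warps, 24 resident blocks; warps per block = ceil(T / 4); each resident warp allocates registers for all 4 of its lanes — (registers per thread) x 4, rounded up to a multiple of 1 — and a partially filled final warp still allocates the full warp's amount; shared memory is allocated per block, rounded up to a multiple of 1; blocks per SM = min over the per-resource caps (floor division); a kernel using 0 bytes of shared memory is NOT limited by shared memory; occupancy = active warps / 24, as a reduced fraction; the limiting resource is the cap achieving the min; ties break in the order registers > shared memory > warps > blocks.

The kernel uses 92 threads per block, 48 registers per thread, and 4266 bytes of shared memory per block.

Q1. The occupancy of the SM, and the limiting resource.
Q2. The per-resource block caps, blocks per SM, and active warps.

Answer: occupancy 23/24, limited by warps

registers: 14 blocks
shared memory: 24 blocks
warps: 1 block
blocks: 24 blocks

Answer: 1 block, 23 active warps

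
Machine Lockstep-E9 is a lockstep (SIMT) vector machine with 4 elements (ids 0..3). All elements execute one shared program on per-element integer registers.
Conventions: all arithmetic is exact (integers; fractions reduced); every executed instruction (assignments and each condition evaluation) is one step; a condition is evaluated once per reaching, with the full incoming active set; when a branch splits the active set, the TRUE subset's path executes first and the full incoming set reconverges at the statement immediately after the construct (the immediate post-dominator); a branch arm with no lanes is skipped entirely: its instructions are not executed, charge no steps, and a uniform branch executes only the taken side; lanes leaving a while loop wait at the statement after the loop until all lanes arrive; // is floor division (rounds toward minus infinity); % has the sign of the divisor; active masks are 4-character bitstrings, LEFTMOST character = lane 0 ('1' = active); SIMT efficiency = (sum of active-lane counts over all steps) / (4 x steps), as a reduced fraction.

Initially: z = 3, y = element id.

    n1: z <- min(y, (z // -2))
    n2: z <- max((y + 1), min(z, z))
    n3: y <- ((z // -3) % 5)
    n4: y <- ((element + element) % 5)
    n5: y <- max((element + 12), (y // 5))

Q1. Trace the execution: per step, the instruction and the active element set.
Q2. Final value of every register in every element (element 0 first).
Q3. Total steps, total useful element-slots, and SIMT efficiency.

step 0: z <- min(y, (z // -2))       1111
step 1: z <- max((y + 1), min(z, z)) 1111
step 2: y <- ((z // -3) % 5)         1111
step 3: y <- ((element + element) % 5) 1111
step 4: y <- max((element + 12), (y // 5)) 1111

Answer: 5 steps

z: 1,2,3,4
y: 12,13,14,15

steps = 5; useful = 20; efficiency = 20/20 = 1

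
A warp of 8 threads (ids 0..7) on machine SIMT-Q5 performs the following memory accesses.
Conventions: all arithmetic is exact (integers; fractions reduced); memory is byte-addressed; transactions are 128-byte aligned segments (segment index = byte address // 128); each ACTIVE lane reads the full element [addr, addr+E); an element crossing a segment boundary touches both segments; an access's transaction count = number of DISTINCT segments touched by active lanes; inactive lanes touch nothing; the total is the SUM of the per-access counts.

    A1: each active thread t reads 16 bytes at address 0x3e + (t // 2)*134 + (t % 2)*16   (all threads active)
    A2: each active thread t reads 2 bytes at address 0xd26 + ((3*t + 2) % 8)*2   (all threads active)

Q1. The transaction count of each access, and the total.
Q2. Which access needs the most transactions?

A1: 4 transactions
A2: 1 transaction

Answer: 4,1; total 5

Answer: A1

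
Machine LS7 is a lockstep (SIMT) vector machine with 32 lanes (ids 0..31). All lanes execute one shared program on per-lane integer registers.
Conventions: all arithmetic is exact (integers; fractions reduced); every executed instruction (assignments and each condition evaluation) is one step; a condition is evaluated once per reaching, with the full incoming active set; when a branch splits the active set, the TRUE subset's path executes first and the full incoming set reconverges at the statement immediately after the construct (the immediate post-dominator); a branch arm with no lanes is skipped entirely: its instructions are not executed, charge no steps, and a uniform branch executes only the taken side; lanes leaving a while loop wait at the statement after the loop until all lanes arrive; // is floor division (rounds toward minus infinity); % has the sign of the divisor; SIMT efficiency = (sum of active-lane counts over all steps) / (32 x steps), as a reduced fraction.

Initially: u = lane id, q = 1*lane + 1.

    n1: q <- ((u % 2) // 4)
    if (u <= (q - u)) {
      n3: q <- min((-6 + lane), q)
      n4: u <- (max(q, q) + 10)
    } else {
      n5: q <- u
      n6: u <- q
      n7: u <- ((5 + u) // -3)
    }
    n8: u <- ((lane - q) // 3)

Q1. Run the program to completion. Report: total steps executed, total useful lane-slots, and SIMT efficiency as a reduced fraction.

Answer: 8 steps, 191 useful, 191/256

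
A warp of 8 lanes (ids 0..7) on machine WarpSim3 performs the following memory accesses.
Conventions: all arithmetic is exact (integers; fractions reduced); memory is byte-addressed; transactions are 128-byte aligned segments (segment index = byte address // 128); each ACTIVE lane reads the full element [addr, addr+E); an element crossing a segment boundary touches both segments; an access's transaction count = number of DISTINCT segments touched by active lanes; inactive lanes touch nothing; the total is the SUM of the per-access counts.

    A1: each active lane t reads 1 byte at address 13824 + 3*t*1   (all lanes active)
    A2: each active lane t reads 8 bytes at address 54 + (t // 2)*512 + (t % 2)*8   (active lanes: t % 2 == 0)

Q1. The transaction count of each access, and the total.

A1: 1 transaction
A2: 4 transactions

Answer: 1,4; total 5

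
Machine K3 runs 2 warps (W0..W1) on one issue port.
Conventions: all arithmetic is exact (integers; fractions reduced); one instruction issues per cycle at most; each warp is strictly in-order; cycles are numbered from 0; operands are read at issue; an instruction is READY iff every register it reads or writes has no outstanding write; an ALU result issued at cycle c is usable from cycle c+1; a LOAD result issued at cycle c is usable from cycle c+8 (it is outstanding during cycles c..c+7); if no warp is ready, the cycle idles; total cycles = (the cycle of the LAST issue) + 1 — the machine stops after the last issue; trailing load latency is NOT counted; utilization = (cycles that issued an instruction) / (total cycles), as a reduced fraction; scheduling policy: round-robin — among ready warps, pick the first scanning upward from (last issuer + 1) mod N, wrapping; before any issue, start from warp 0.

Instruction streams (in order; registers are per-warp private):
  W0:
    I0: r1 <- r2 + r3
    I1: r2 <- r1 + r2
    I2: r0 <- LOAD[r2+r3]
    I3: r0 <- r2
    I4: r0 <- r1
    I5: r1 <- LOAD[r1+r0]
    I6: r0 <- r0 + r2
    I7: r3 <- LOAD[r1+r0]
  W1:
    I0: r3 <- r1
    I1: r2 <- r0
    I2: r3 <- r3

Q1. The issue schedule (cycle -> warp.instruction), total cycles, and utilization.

cycle 0: W0.I0
cycle 1: W1.I0
cycle 2: W0.I1
cycle 3: W1.I1
cycle 4: W0.I2
cycle 5: W1.I2
cycle 6: idle
cycle 7: idle
cycle 8: idle
cycle 9: idle
cycle 10: idle
cycle 11: idle
cycle 12: W0.I3
cycle 13: W0.I4
cycle 14: W0.I5
cycle 15: W0.I6
cycle 16: idle
cycle 17: idle
cycle 18: idle
cycle 19: idle
cycle 20: idle
cycle 21: idle
cycle 22: W0.I7

Answer: 23 cycles, utilization 11/23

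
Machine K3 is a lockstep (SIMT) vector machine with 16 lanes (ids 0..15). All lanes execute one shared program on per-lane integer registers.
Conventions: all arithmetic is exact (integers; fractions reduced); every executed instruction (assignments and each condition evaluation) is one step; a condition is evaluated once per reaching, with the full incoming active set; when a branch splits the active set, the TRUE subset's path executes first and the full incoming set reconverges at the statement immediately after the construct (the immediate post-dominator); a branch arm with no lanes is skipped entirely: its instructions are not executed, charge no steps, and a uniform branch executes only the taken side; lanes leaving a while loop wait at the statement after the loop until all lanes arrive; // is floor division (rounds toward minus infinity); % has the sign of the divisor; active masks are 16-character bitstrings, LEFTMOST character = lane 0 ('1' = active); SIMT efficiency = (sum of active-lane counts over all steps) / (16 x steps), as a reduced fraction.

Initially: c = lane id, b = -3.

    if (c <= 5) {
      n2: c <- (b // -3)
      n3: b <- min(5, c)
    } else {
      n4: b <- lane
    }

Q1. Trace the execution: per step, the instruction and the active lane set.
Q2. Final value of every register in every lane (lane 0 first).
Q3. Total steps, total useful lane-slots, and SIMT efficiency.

step 0: eval (c <= 5)                1111111111111111
step 1: c <- (b // -3)               1111110000000000
step 2: b <- min(5, c)               1111110000000000
step 3: b <- lane                    0000001111111111

Answer: 4 steps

c: 1,1,1,1,1,1,6,7,8,9,10,11,12,13,14,15
b: 1,1,1,1,1,1,6,7,8,9,10,11,12,13,14,15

steps = 4; useful = 38; efficiency = 38/64 = 19/32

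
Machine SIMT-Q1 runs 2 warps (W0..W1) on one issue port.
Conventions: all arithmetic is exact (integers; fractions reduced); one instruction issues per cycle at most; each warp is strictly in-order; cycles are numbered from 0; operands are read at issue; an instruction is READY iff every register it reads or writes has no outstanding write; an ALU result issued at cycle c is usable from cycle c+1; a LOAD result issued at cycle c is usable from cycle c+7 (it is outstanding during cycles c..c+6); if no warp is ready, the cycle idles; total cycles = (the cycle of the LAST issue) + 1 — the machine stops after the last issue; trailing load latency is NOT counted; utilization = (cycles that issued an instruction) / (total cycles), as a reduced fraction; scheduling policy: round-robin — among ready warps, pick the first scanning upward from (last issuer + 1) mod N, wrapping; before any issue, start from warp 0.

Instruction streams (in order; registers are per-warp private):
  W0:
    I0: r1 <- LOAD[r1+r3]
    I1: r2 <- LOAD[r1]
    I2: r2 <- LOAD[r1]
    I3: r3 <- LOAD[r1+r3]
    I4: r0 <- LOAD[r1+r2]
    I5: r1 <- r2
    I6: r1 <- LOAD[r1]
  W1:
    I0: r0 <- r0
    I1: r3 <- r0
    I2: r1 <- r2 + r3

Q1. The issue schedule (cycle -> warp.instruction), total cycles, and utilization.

cycle 0: W0.I0
cycle 1: W1.I0
cycle 2: W1.I1
cycle 3: W1.I2
cycle 4: idle
cycle 5: idle
cycle 6: idle
cycle 7: W0.I1
cycle 8: idle
cycle 9: idle
cycle 10: idle
cycle 11: idle
cycle 12: idle
cycle 13: idle
cycle 14: W0.I2
cycle 15: W0.I3
cycle 16: idle
cycle 17: idle
cycle 18: idle
cycle 19: idle
cycle 20: idle
cycle 21: W0.I4
cycle 22: W0.I5
cycle 23: W0.I6

Answer: 24 cycles, utilization 5/12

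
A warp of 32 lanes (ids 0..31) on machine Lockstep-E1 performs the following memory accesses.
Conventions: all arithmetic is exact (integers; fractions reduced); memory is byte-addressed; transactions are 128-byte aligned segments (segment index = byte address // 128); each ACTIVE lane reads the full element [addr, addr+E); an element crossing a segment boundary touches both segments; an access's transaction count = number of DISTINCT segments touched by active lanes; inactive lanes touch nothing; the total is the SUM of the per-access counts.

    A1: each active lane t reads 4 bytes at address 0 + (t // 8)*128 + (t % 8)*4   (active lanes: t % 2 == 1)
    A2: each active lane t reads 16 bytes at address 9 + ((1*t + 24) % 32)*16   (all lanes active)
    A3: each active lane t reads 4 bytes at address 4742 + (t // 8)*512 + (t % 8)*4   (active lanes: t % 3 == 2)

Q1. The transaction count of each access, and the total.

A1: 4 transactions
A2: 5 transactions
A3: 4 transactions

Answer: 4,5,4; total 13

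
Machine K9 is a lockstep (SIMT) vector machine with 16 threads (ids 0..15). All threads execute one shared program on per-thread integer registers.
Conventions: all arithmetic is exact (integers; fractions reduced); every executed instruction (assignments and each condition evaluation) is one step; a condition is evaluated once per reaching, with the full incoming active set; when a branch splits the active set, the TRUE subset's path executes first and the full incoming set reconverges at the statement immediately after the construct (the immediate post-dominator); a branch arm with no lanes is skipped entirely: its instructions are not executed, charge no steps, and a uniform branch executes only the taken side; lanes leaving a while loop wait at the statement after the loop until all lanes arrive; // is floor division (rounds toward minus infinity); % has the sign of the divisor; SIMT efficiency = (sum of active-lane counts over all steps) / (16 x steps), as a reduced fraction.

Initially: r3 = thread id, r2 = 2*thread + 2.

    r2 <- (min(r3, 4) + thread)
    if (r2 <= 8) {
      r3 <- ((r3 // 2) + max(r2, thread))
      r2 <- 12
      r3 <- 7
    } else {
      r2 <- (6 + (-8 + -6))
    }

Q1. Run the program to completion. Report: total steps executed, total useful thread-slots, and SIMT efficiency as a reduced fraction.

Answer: 6 steps, 58 useful, 29/48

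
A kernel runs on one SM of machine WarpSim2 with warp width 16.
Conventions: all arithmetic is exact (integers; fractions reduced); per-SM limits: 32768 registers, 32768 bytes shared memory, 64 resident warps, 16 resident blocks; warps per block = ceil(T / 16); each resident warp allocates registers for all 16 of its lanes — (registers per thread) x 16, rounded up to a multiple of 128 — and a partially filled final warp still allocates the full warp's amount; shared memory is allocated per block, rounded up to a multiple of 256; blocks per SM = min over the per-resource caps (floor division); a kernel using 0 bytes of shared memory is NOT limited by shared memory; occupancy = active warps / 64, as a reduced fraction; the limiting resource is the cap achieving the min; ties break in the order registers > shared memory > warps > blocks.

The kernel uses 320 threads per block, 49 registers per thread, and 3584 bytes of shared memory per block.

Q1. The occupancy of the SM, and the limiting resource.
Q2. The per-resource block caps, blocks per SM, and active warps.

Answer: occupancy 5/16, limited by registers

registers: 1 block
shared memory: 9 blocks
warps: 3 blocks
blocks: 16 blocks

Answer: 1 block, 20 active warps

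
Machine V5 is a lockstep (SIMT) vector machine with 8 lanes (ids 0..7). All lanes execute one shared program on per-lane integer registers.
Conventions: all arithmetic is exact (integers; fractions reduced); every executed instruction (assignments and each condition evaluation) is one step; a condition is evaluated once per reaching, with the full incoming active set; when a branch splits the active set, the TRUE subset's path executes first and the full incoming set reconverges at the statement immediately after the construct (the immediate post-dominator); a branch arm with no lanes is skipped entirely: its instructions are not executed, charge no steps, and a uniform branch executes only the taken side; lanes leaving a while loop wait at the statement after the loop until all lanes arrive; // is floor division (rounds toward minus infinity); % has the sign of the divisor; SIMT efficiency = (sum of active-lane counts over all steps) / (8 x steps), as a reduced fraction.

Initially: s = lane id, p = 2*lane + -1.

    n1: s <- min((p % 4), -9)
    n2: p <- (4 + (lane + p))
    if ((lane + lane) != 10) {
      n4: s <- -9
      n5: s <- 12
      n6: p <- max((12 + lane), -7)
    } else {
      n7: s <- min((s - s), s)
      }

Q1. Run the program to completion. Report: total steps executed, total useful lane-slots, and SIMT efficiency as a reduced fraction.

Answer: 7 steps, 46 useful, 23/28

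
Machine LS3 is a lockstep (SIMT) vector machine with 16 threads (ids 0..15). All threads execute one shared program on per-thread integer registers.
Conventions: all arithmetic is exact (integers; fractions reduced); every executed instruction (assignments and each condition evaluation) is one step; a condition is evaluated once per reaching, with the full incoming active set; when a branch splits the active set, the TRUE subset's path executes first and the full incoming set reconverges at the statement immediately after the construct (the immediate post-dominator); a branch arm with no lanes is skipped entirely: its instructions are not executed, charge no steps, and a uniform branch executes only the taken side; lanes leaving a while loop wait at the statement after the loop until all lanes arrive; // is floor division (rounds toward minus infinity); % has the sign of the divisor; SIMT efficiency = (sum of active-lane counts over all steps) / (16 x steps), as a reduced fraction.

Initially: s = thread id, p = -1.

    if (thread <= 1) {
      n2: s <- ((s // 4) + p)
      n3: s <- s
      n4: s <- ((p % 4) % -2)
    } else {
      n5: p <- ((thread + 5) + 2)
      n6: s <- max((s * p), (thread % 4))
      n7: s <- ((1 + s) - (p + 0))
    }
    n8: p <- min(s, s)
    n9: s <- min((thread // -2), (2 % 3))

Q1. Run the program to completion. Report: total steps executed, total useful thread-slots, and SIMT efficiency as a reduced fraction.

Answer: 9 steps, 96 useful, 2/3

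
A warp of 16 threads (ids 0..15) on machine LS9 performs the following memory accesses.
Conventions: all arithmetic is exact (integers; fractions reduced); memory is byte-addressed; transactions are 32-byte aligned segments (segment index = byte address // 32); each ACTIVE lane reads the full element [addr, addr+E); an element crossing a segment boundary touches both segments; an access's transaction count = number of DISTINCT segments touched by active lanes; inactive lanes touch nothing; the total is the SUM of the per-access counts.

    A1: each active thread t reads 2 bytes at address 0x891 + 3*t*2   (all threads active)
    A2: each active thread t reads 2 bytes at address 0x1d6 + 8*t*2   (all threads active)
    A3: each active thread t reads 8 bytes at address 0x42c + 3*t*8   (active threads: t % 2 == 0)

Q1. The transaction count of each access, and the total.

A1: 4 transactions
A2: 9 transactions
A3: 12 transactions

Answer: 4,9,12; total 25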